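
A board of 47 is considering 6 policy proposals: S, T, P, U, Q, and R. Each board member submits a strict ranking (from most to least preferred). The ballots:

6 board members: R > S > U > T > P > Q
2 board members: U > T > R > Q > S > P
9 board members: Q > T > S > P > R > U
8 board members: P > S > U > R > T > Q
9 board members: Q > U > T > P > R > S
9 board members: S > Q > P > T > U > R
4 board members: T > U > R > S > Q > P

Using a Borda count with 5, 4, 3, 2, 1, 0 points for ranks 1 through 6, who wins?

S

S: 6·4 + 2·1 + 9·3 + 8·4 + 9·0 + 9·5 + 4·2 = 138
T: 6·2 + 2·4 + 9·4 + 8·1 + 9·3 + 9·2 + 4·5 = 129
P: 6·1 + 2·0 + 9·2 + 8·5 + 9·2 + 9·3 + 4·0 = 109
U: 6·3 + 2·5 + 9·0 + 8·3 + 9·4 + 9·1 + 4·4 = 113
Q: 6·0 + 2·2 + 9·5 + 8·0 + 9·5 + 9·4 + 4·1 = 134
R: 6·5 + 2·3 + 9·1 + 8·2 + 9·1 + 9·0 + 4·3 = 82
S has the highest Borda score (138).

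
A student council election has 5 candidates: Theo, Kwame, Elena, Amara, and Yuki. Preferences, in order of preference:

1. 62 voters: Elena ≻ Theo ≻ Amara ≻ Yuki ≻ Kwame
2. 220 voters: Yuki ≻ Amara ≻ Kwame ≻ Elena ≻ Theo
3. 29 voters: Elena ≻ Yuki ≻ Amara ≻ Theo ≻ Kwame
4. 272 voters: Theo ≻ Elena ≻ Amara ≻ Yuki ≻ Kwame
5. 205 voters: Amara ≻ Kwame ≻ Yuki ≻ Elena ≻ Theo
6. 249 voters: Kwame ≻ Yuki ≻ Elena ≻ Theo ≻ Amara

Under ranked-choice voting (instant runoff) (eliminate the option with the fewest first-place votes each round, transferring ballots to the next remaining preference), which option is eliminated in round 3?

Round 1: Theo 272, Kwame 249, Elena 91, Amara 205, Yuki 220. Eliminate Elena.
Round 2: Theo 334, Kwame 249, Amara 205, Yuki 249. Eliminate Amara.
Round 3: Theo 334, Kwame 454, Yuki 249. Eliminate Yuki.

Yuki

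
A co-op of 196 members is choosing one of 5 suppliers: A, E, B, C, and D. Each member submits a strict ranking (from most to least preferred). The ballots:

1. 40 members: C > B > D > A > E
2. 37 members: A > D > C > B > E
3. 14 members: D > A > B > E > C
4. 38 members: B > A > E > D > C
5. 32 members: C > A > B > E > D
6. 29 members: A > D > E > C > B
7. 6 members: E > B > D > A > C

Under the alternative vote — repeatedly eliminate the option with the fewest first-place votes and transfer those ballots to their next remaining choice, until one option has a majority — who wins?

A

Round 1: A 66, E 6, B 38, C 72, D 14. Eliminate E.
Round 2: A 66, B 44, C 72, D 14. Eliminate D.
Round 3: A 80, B 44, C 72. Eliminate B.
Round 4: A 124, C 72. A has a majority.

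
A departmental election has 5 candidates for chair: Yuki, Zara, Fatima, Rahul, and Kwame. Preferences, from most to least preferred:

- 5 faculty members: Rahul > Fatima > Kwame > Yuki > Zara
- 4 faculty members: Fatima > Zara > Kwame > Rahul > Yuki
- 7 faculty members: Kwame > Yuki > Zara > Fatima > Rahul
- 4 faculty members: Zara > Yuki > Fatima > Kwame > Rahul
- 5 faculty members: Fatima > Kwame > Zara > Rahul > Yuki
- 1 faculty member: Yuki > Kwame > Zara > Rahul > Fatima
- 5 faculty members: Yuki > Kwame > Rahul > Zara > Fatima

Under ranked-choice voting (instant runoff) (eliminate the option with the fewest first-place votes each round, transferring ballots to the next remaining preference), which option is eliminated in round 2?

Rahul

Round 1: Yuki 6, Zara 4, Fatima 9, Rahul 5, Kwame 7. Eliminate Zara.
Round 2: Yuki 10, Fatima 9, Rahul 5, Kwame 7. Eliminate Rahul.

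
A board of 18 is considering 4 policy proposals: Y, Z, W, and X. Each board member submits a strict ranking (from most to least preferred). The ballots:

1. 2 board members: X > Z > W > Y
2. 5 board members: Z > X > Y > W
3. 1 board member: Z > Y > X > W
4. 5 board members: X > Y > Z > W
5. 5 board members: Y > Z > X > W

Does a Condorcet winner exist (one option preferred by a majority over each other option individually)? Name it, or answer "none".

none

Checking pairwise contests:
X beats Y 12–6.
Y beats Z 10–8.
Y beats W 16–2.
Z beats X 11–7.
Every option loses at least one head-to-head, so there is no Condorcet winner.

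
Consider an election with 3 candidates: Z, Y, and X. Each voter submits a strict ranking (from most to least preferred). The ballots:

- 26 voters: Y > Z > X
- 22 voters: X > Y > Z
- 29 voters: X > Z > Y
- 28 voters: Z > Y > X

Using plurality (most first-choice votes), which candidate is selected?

First-place votes: Z 28, Y 26, X 51.
X has the most first-place votes.

X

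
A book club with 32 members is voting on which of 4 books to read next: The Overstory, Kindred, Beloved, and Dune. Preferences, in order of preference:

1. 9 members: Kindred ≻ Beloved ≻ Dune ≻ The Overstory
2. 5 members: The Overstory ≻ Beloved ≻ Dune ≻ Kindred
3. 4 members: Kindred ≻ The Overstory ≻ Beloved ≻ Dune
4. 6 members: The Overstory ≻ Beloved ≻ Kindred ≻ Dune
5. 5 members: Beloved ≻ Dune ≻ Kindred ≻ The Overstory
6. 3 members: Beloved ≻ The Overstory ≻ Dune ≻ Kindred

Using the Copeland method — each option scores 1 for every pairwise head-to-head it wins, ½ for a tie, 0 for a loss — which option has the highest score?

Beloved

The Overstory: beats Dune; loses to Kindred and Beloved → score 1.
Kindred: beats The Overstory and Dune; loses to Beloved → score 2.
Beloved: beats The Overstory, Kindred, and Dune → score 3.
Dune: loses to The Overstory, Kindred, and Beloved → score 0.
Beloved has the best pairwise record.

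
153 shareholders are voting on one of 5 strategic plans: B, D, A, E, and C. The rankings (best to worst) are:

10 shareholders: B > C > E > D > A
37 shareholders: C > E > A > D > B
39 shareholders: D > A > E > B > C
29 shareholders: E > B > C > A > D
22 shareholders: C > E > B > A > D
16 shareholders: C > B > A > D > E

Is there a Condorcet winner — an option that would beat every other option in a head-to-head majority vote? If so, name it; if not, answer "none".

none

Checking pairwise contests:
E beats B 127–26.
B beats D 77–76.
B beats A 77–76.
C beats E 85–68.
B beats C 78–75.
Every option loses at least one head-to-head, so there is no Condorcet winner.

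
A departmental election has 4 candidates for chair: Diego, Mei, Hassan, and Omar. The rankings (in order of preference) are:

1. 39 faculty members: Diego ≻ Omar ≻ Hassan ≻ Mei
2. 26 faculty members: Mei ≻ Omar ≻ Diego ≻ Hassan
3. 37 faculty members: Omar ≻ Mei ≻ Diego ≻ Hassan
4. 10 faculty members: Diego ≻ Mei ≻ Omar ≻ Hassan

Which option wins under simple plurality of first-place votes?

First-place votes: Diego 49, Mei 26, Hassan 0, Omar 37.
Diego has the most first-place votes.

Diego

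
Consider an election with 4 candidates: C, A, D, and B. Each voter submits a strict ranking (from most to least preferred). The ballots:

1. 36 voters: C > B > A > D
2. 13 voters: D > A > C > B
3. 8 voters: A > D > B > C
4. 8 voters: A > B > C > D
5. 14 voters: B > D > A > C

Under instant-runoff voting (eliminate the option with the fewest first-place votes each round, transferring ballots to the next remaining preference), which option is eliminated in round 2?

B

Round 1: C 36, A 16, D 13, B 14. Eliminate D.
Round 2: C 36, A 29, B 14. Eliminate B.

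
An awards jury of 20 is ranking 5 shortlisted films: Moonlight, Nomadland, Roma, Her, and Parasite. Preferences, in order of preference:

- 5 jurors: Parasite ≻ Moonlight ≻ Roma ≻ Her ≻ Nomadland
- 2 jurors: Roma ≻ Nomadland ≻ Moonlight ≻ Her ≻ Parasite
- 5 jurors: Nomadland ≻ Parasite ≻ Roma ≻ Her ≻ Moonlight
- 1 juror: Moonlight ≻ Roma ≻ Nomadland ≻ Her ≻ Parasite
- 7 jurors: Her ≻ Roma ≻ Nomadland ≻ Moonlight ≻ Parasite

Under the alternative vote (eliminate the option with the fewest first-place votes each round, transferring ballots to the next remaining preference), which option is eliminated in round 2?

Round 1: Moonlight 1, Nomadland 5, Roma 2, Her 7, Parasite 5. Eliminate Moonlight.
Round 2: Nomadland 5, Roma 3, Her 7, Parasite 5. Eliminate Roma.

Roma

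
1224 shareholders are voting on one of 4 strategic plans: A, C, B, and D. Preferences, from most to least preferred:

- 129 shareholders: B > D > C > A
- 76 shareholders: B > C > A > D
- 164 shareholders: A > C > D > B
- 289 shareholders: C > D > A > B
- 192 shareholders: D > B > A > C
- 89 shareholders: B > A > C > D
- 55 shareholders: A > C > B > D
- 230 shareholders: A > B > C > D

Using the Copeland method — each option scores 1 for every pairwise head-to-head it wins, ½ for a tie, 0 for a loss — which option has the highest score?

A: beats C, B, and D → score 3.
C: beats D; loses to A and B → score 1.
B: beats C; loses to A and D → score 1.
D: beats B; loses to A and C → score 1.
A has the best pairwise record.

A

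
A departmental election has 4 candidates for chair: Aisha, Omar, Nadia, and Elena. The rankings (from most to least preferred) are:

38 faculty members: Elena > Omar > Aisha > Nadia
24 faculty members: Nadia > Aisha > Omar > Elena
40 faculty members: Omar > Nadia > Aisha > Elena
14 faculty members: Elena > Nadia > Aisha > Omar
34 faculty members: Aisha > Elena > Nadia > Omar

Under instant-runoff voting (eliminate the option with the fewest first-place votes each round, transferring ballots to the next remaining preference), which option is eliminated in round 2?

Round 1: Aisha 34, Omar 40, Nadia 24, Elena 52. Eliminate Nadia.
Round 2: Aisha 58, Omar 40, Elena 52. Eliminate Omar.

Omar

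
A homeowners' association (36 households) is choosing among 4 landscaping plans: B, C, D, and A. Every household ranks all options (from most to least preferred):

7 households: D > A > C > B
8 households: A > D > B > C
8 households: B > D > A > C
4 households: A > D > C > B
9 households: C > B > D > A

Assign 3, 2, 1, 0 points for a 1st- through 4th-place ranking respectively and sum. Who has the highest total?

D

B: 7·0 + 8·1 + 8·3 + 4·0 + 9·2 = 50
C: 7·1 + 8·0 + 8·0 + 4·1 + 9·3 = 38
D: 7·3 + 8·2 + 8·2 + 4·2 + 9·1 = 70
A: 7·2 + 8·3 + 8·1 + 4·3 + 9·0 = 58
D has the highest Borda score (70).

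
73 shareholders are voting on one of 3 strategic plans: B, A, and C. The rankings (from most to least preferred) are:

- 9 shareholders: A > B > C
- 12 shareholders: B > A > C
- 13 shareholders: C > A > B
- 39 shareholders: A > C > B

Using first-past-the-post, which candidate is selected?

First-place votes: B 12, A 48, C 13.
A has the most first-place votes.

A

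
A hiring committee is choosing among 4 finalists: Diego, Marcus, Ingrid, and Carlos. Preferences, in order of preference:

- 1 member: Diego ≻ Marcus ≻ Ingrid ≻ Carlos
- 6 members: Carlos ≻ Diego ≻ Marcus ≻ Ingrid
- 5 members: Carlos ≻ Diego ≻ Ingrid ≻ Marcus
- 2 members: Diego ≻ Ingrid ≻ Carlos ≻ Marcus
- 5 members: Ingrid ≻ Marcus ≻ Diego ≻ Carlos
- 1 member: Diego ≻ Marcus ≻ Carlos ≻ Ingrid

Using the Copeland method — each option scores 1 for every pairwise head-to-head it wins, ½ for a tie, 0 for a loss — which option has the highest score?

Carlos

Diego: beats Marcus and Ingrid; loses to Carlos → score 2.
Marcus: loses to Diego, Ingrid, and Carlos → score 0.
Ingrid: beats Marcus; loses to Diego and Carlos → score 1.
Carlos: beats Diego, Marcus, and Ingrid → score 3.
Carlos has the best pairwise record.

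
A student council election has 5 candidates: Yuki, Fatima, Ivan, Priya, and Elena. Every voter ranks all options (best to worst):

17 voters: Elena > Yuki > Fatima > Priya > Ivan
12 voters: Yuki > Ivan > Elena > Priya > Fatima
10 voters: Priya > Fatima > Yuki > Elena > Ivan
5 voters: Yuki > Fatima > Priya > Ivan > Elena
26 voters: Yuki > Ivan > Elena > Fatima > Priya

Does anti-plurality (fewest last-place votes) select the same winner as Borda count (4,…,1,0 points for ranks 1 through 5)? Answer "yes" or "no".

Anti-plurality — last-place votes: Yuki 0, Fatima 12, Ivan 27, Priya 26, Elena 5. Winner: Yuki.
Borda — scores: Yuki 243, Fatima 105, Ivan 119, Priya 79, Elena 154. Winner: Yuki.
The two methods agree.

yes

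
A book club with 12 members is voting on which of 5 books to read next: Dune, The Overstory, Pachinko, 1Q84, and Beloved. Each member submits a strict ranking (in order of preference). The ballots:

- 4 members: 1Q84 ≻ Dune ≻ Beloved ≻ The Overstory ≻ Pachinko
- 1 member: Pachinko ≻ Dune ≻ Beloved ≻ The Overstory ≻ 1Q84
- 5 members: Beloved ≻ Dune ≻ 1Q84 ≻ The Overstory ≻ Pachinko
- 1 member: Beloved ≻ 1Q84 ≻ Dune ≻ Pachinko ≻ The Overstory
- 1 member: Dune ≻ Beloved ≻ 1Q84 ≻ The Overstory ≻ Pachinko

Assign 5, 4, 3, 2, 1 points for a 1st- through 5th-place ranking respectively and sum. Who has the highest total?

Dune: 4·4 + 1·4 + 5·4 + 1·3 + 1·5 = 48
The Overstory: 4·2 + 1·2 + 5·2 + 1·1 + 1·2 = 23
Pachinko: 4·1 + 1·5 + 5·1 + 1·2 + 1·1 = 17
1Q84: 4·5 + 1·1 + 5·3 + 1·4 + 1·3 = 43
Beloved: 4·3 + 1·3 + 5·5 + 1·5 + 1·4 = 49
Beloved has the highest Borda score (49).

Beloved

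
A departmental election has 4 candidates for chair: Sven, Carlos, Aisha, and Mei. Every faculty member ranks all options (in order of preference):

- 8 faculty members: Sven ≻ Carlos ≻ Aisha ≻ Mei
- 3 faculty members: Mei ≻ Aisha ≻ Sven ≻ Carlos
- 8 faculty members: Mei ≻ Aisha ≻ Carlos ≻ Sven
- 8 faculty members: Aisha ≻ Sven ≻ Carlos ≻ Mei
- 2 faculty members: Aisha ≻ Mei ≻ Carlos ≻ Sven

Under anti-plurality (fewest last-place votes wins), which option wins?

Aisha

Last-place votes: Sven 10, Carlos 3, Aisha 0, Mei 16.
Aisha is ranked last by the fewest voters, so Aisha wins.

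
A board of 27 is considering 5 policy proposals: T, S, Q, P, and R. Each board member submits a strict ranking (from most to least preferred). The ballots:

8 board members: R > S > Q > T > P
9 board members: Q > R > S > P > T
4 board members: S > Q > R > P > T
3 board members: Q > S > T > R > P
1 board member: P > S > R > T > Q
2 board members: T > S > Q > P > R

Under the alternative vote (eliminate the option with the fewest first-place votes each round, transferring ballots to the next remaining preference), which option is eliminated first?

P

Round 1: T 2, S 4, Q 12, P 1, R 8. Eliminate P.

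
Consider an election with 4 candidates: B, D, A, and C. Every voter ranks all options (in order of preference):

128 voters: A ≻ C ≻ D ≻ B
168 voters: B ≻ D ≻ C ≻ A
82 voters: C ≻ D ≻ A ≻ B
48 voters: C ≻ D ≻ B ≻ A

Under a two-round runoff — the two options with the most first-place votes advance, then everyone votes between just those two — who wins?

C

Round 1 first-place votes: B 168, D 0, A 128, C 130.
B and C advance.
Runoff: B is preferred to C by 168 voters; C by 258.
C wins the runoff.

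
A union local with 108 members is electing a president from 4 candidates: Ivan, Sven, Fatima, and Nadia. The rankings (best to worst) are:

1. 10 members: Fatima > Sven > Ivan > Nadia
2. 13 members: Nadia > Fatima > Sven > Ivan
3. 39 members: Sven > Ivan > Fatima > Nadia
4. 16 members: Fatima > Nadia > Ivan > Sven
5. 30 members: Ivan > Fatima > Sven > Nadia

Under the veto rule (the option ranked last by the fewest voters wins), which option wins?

Last-place votes: Ivan 13, Sven 16, Fatima 0, Nadia 79.
Fatima is ranked last by the fewest voters, so Fatima wins.

Fatima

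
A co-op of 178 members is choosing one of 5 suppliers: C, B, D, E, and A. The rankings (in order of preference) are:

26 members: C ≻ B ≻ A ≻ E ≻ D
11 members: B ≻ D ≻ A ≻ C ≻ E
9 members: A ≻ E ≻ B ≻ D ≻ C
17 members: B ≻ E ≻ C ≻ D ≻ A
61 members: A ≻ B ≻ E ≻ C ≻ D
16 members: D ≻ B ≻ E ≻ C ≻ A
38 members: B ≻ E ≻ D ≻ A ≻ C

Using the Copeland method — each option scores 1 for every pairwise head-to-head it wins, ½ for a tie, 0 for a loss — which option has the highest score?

B

C: beats D; loses to B, E, and A → score 1.
B: beats C, D, E, and A → score 4.
D: loses to C, B, E, and A → score 0.
E: beats C and D; loses to B and A → score 2.
A: beats C, D, and E; loses to B → score 3.
B has the best pairwise record.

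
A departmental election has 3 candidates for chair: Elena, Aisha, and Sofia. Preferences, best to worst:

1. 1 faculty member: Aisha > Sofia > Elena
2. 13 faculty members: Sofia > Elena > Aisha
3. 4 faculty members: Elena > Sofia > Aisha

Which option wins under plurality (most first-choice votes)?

First-place votes: Elena 4, Aisha 1, Sofia 13.
Sofia has the most first-place votes.

Sofia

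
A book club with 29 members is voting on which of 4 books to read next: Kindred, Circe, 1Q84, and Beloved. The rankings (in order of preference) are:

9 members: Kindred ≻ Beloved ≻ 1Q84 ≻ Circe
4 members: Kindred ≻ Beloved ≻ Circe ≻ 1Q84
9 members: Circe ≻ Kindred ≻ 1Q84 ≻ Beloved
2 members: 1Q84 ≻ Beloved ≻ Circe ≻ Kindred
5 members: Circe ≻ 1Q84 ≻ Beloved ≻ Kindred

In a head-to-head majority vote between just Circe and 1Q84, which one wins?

Circe

Voters preferring Circe to 1Q84: 18; preferring 1Q84 to Circe: 11.
Circe wins the head-to-head.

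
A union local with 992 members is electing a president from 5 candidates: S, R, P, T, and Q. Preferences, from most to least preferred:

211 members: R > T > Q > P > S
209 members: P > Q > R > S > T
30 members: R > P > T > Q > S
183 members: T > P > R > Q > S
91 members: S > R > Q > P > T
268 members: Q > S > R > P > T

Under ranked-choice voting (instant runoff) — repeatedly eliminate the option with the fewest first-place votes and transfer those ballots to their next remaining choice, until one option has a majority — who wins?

R

Round 1: S 91, R 241, P 209, T 183, Q 268. Eliminate S.
Round 2: R 332, P 209, T 183, Q 268. Eliminate T.
Round 3: R 332, P 392, Q 268. Eliminate Q.
Round 4: R 600, P 392. R has a majority.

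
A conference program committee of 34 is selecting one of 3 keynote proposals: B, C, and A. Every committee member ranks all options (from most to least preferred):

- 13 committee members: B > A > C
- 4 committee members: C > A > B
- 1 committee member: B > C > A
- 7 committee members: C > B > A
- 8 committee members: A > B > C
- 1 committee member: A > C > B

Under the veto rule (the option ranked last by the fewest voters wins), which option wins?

B

Last-place votes: B 5, C 21, A 8.
B is ranked last by the fewest voters, so B wins.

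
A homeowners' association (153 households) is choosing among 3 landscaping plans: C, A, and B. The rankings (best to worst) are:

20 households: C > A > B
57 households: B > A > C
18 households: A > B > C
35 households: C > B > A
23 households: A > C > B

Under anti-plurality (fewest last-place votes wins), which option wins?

A

Last-place votes: C 75, A 35, B 43.
A is ranked last by the fewest voters, so A wins.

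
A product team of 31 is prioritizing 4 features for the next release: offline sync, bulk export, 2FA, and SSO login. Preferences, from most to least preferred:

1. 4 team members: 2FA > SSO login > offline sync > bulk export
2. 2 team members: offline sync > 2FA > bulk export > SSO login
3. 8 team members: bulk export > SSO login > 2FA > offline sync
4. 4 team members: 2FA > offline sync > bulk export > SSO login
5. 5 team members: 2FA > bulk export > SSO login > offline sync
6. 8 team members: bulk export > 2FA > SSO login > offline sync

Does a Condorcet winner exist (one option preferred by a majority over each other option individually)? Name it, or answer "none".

bulk export

bulk export vs offline sync: 21–10 for bulk export.
bulk export vs 2FA: 16–15 for bulk export.
bulk export vs SSO login: 27–4 for bulk export.
bulk export beats every other option head-to-head.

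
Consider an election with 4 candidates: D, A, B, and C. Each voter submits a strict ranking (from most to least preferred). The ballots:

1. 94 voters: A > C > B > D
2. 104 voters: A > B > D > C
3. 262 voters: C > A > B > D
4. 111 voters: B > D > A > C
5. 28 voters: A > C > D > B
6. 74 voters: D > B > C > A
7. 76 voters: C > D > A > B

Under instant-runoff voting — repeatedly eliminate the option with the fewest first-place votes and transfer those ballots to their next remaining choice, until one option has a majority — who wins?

C

Round 1: D 74, A 226, B 111, C 338. Eliminate D.
Round 2: A 226, B 185, C 338. Eliminate B.
Round 3: A 337, C 412. C has a majority.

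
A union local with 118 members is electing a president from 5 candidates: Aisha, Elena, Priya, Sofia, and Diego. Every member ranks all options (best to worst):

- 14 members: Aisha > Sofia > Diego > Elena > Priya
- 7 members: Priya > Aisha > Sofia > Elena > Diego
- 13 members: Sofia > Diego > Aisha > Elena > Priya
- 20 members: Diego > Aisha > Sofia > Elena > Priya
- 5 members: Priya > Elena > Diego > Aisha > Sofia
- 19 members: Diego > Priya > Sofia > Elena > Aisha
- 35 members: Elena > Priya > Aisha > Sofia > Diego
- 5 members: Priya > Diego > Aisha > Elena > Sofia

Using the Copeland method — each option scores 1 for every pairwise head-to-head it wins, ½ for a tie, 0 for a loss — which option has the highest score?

Aisha: beats Sofia; ties Elena; loses to Priya and Diego → score 1.5.
Elena: beats Priya; ties Aisha; loses to Sofia and Diego → score 1.5.
Priya: beats Aisha and Sofia; loses to Elena and Diego → score 2.
Sofia: beats Elena and Diego; loses to Aisha and Priya → score 2.
Diego: beats Aisha, Elena, and Priya; loses to Sofia → score 3.
Diego has the best pairwise record.

Diego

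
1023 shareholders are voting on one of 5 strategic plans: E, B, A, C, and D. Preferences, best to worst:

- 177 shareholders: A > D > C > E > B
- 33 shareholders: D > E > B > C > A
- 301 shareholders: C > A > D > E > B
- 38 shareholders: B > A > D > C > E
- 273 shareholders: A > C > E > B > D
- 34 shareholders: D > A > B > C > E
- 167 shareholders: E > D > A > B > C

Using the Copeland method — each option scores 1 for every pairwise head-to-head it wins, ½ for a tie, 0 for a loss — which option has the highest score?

E: beats B; loses to A, C, and D → score 1.
B: loses to E, A, C, and D → score 0.
A: beats E, B, C, and D → score 4.
C: beats E, B, and D; loses to A → score 3.
D: beats E and B; loses to A and C → score 2.
A has the best pairwise record.

A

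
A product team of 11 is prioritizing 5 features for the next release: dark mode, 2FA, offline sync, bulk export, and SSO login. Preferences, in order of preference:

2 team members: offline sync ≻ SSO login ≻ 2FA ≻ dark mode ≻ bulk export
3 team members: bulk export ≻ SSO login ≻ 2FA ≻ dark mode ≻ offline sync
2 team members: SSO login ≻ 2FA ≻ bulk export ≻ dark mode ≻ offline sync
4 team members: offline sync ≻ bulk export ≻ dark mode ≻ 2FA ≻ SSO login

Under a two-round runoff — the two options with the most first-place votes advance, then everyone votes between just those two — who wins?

offline sync

Round 1 first-place votes: dark mode 0, 2FA 0, offline sync 6, bulk export 3, SSO login 2.
offline sync and bulk export advance.
Runoff: offline sync is preferred to bulk export by 6 voters; bulk export by 5.
offline sync wins the runoff.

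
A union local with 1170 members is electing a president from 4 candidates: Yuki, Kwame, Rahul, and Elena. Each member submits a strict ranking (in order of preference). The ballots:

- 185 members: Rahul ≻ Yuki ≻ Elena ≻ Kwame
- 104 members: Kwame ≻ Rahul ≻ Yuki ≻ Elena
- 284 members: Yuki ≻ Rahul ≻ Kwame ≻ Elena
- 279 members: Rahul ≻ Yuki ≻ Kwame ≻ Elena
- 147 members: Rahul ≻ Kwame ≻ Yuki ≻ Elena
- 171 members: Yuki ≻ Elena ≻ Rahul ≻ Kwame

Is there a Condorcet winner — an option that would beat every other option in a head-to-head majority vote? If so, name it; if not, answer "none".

Rahul

Rahul vs Yuki: 715–455 for Rahul.
Rahul vs Kwame: 1066–104 for Rahul.
Rahul vs Elena: 999–171 for Rahul.
Rahul beats every other option head-to-head.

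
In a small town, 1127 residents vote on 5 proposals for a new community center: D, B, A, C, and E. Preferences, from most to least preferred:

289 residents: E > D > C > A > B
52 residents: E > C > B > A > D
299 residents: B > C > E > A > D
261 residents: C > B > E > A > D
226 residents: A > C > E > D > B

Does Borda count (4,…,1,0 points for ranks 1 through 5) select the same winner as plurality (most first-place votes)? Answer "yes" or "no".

Borda — scores: D 1093, B 2083, A 1805, C 3353, E 2936. Winner: C.
Plurality — first-place votes: D 0, B 299, A 226, C 261, E 341. Winner: E.
The two methods disagree.

no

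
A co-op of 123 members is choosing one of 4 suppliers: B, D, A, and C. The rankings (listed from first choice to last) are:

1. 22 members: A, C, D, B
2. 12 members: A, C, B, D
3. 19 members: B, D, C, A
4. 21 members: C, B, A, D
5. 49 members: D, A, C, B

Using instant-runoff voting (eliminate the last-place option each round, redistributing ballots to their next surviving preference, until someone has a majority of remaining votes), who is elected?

D

Round 1: B 19, D 49, A 34, C 21. Eliminate B.
Round 2: D 68, A 34, C 21. D has a majority.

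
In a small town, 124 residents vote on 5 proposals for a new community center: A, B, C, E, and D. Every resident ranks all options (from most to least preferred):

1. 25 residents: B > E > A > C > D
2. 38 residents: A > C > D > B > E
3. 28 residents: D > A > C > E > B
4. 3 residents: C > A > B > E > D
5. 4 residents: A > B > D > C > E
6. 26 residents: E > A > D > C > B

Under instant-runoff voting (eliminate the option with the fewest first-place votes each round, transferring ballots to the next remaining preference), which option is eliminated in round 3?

Round 1: A 42, B 25, C 3, E 26, D 28. Eliminate C.
Round 2: A 45, B 25, E 26, D 28. Eliminate B.
Round 3: A 45, E 51, D 28. Eliminate D.

D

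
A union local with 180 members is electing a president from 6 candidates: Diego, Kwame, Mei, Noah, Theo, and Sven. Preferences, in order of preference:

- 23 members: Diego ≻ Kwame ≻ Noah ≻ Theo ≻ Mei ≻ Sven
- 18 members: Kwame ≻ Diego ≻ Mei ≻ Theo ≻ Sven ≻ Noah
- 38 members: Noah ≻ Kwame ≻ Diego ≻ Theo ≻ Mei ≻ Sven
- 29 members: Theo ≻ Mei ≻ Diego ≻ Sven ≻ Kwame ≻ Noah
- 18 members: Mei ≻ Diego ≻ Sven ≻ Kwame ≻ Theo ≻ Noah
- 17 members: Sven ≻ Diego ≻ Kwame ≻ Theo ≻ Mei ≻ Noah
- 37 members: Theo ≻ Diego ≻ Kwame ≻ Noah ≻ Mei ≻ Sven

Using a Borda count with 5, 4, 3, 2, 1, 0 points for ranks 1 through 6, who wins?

Diego

Diego: 23·5 + 18·4 + 38·3 + 29·3 + 18·4 + 17·4 + 37·4 = 676
Kwame: 23·4 + 18·5 + 38·4 + 29·1 + 18·2 + 17·3 + 37·3 = 561
Mei: 23·1 + 18·3 + 38·1 + 29·4 + 18·5 + 17·1 + 37·1 = 375
Noah: 23·3 + 18·0 + 38·5 + 29·0 + 18·0 + 17·0 + 37·2 = 333
Theo: 23·2 + 18·2 + 38·2 + 29·5 + 18·1 + 17·2 + 37·5 = 540
Sven: 23·0 + 18·1 + 38·0 + 29·2 + 18·3 + 17·5 + 37·0 = 215
Diego has the highest Borda score (676).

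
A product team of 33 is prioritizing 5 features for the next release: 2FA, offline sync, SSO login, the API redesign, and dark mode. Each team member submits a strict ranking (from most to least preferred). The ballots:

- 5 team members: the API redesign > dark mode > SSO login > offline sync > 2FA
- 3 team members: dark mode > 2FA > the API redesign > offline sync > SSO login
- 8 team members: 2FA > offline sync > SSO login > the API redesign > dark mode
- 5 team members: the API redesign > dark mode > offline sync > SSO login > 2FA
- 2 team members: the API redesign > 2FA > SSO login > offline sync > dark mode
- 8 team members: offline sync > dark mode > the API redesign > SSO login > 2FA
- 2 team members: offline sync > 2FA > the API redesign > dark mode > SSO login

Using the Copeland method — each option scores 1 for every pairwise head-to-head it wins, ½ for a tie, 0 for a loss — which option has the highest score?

offline sync

2FA: loses to offline sync, SSO login, the API redesign, and dark mode → score 0.
offline sync: beats 2FA, SSO login, the API redesign, and dark mode → score 4.
SSO login: beats 2FA; loses to offline sync, the API redesign, and dark mode → score 1.
the API redesign: beats 2FA, SSO login, and dark mode; loses to offline sync → score 3.
dark mode: beats 2FA and SSO login; loses to offline sync and the API redesign → score 2.
offline sync has the best pairwise record.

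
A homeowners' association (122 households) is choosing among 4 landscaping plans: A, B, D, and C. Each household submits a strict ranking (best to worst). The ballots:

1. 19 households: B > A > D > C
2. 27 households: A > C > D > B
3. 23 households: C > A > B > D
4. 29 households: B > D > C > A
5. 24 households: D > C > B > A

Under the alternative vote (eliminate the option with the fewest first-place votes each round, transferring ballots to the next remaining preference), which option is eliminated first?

Round 1: A 27, B 48, D 24, C 23. Eliminate C.

C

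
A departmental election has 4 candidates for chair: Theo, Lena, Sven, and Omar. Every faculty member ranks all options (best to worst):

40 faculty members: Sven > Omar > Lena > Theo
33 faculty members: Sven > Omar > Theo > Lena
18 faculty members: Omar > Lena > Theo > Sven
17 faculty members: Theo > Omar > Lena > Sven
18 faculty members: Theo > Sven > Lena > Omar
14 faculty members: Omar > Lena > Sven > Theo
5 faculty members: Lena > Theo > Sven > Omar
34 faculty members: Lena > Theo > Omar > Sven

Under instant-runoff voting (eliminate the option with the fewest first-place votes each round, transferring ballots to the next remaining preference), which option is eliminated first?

Round 1: Theo 35, Lena 39, Sven 73, Omar 32. Eliminate Omar.

Omar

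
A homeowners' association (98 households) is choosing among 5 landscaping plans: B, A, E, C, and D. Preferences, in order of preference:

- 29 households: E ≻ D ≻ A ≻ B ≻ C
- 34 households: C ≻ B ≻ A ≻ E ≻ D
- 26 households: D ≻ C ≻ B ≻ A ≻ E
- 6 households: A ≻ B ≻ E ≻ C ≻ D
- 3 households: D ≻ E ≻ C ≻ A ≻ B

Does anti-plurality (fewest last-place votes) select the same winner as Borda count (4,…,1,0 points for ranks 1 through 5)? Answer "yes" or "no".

no

Anti-plurality — last-place votes: B 3, A 0, E 26, C 29, D 40. Winner: A.
Borda — scores: B 201, A 179, E 171, C 226, D 203. Winner: C.
The two methods disagree.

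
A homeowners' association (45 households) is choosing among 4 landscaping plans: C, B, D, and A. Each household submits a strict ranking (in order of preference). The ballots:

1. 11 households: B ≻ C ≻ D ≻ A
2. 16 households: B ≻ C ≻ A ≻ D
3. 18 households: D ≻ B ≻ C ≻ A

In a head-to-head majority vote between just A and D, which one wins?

D

Voters preferring A to D: 16; preferring D to A: 29.
D wins the head-to-head.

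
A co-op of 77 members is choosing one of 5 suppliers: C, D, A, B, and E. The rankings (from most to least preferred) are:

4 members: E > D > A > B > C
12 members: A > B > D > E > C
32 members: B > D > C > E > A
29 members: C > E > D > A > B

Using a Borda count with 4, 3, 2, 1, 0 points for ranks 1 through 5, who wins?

C: 4·0 + 12·0 + 32·2 + 29·4 = 180
D: 4·3 + 12·2 + 32·3 + 29·2 = 190
A: 4·2 + 12·4 + 32·0 + 29·1 = 85
B: 4·1 + 12·3 + 32·4 + 29·0 = 168
E: 4·4 + 12·1 + 32·1 + 29·3 = 147
D has the highest Borda score (190).

D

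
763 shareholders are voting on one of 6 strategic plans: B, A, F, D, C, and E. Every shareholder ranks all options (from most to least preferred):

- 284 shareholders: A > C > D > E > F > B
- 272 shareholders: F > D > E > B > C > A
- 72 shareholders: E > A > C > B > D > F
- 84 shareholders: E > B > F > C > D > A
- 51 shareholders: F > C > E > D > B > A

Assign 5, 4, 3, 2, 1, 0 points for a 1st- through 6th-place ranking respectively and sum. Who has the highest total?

E

B: 284·0 + 272·2 + 72·2 + 84·4 + 51·1 = 1075
A: 284·5 + 272·0 + 72·4 + 84·0 + 51·0 = 1708
F: 284·1 + 272·5 + 72·0 + 84·3 + 51·5 = 2151
D: 284·3 + 272·4 + 72·1 + 84·1 + 51·2 = 2198
C: 284·4 + 272·1 + 72·3 + 84·2 + 51·4 = 1996
E: 284·2 + 272·3 + 72·5 + 84·5 + 51·3 = 2317
E has the highest Borda score (2317).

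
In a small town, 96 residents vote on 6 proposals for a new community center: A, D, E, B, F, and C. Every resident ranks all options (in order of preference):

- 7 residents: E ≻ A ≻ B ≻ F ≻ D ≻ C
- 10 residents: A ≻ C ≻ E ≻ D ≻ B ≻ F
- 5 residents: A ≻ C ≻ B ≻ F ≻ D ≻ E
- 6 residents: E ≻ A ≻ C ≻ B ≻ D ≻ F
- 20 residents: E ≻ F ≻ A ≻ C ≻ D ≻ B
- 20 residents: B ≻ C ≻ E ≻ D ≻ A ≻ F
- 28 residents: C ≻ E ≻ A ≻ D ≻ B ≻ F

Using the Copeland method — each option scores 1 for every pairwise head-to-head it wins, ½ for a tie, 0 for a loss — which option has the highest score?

A: beats D, B, and F; ties C; loses to E → score 3.5.
D: beats B and F; loses to A, E, and C → score 2.
E: beats A, D, B, and F; loses to C → score 4.
B: beats F; loses to A, D, E, and C → score 1.
F: loses to A, D, E, B, and C → score 0.
C: beats D, E, B, and F; ties A → score 4.5.
C has the best pairwise record.

C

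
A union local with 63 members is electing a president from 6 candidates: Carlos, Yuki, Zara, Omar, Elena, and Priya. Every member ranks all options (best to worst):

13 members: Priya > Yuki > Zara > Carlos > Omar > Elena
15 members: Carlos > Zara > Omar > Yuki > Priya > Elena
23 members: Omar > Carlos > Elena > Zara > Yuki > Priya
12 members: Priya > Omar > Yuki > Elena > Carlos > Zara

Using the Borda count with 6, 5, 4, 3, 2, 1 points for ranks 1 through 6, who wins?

Omar

Carlos: 13·3 + 15·6 + 23·5 + 12·2 = 268
Yuki: 13·5 + 15·3 + 23·2 + 12·4 = 204
Zara: 13·4 + 15·5 + 23·3 + 12·1 = 208
Omar: 13·2 + 15·4 + 23·6 + 12·5 = 284
Elena: 13·1 + 15·1 + 23·4 + 12·3 = 156
Priya: 13·6 + 15·2 + 23·1 + 12·6 = 203
Omar has the highest Borda score (284).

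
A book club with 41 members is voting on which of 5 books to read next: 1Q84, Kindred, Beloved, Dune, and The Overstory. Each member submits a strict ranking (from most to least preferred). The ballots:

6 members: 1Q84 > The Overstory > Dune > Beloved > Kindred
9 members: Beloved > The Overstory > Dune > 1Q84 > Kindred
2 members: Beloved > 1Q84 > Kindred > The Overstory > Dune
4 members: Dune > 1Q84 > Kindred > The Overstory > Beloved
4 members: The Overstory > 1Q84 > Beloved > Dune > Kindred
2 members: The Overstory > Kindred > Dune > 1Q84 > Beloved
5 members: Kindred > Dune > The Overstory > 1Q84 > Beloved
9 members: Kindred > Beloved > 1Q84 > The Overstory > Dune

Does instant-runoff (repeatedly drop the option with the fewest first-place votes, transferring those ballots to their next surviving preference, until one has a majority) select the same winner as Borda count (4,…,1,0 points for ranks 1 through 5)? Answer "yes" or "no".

Instant-runoff — R1 1Q84 6, Kindred 14, Beloved 11, Dune 4, The Overstory 6 (Dune out); R2 1Q84 10, Kindred 14, Beloved 11, The Overstory 6 (The Overstory out); R3 1Q84 14, Kindred 16, Beloved 11 (Beloved out); R4 1Q84 25, Kindred 16 (1Q84 winner). Winner: 1Q84.
Borda — scores: 1Q84 88, Kindred 74, Beloved 85, Dune 69, The Overstory 94. Winner: The Overstory.
The two methods disagree.

no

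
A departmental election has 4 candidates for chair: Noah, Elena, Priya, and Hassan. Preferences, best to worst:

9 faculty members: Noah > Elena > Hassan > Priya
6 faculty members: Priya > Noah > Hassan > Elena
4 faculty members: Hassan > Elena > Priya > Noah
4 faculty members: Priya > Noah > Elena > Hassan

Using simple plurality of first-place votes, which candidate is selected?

Priya

First-place votes: Noah 9, Elena 0, Priya 10, Hassan 4.
Priya has the most first-place votes.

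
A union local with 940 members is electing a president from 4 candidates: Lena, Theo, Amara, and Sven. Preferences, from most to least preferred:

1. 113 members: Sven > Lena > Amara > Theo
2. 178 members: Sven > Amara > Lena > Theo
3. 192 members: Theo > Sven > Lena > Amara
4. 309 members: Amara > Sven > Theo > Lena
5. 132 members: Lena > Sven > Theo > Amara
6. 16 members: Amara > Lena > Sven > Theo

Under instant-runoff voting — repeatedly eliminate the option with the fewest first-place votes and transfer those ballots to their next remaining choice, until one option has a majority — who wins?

Round 1: Lena 132, Theo 192, Amara 325, Sven 291. Eliminate Lena.
Round 2: Theo 192, Amara 325, Sven 423. Eliminate Theo.
Round 3: Amara 325, Sven 615. Sven has a majority.

Sven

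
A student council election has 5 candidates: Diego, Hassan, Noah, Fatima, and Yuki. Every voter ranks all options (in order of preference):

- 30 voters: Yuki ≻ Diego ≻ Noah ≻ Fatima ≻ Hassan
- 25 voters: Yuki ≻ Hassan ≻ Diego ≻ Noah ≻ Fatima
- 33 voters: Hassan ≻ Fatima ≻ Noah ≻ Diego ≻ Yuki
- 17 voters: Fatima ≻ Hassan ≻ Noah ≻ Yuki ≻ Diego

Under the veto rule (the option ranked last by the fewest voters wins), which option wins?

Last-place votes: Diego 17, Hassan 30, Noah 0, Fatima 25, Yuki 33.
Noah is ranked last by the fewest voters, so Noah wins.

Noah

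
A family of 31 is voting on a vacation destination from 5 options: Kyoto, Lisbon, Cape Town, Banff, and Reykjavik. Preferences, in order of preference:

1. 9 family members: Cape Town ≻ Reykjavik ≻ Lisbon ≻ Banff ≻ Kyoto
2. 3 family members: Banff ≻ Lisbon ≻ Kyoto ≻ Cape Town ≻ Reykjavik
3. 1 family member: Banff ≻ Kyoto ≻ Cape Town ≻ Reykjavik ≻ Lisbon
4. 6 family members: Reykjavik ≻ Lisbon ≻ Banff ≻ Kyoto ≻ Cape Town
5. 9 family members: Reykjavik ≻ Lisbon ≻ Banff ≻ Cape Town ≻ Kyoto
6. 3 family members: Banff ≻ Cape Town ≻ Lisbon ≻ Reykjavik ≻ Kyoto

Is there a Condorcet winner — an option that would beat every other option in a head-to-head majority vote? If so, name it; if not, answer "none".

none

Checking pairwise contests:
Lisbon beats Kyoto 30–1.
Reykjavik beats Lisbon 25–6.
Lisbon beats Cape Town 18–13.
Lisbon beats Banff 24–7.
Cape Town beats Reykjavik 16–15.
Every option loses at least one head-to-head, so there is no Condorcet winner.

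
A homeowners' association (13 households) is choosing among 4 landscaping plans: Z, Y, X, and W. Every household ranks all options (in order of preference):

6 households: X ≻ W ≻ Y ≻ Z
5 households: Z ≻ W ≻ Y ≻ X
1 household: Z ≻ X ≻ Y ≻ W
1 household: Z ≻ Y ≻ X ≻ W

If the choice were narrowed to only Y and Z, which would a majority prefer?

Z

Voters preferring Y to Z: 6; preferring Z to Y: 7.
Z wins the head-to-head.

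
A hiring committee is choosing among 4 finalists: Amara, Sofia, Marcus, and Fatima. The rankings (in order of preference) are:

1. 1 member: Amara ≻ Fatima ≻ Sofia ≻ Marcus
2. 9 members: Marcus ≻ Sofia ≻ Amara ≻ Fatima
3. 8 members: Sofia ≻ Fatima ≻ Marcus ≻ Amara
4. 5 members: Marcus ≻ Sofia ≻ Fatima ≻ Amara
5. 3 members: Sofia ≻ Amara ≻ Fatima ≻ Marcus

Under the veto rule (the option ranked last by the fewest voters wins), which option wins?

Last-place votes: Amara 13, Sofia 0, Marcus 4, Fatima 9.
Sofia is ranked last by the fewest voters, so Sofia wins.

Sofia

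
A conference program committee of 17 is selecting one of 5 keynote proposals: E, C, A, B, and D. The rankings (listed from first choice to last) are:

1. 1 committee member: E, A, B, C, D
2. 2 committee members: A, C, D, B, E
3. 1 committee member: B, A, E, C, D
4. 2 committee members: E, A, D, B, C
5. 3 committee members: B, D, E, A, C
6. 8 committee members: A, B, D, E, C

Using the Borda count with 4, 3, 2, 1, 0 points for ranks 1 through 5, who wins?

E: 1·4 + 2·0 + 1·2 + 2·4 + 3·2 + 8·1 = 28
C: 1·1 + 2·3 + 1·1 + 2·0 + 3·0 + 8·0 = 8
A: 1·3 + 2·4 + 1·3 + 2·3 + 3·1 + 8·4 = 55
B: 1·2 + 2·1 + 1·4 + 2·1 + 3·4 + 8·3 = 46
D: 1·0 + 2·2 + 1·0 + 2·2 + 3·3 + 8·2 = 33
A has the highest Borda score (55).

A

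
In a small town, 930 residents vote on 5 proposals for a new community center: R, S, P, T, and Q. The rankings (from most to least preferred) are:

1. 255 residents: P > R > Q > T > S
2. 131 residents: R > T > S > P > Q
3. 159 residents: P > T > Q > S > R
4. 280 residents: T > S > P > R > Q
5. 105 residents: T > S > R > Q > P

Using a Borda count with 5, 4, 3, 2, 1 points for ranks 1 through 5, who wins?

T

R: 255·4 + 131·5 + 159·1 + 280·2 + 105·3 = 2709
S: 255·1 + 131·3 + 159·2 + 280·4 + 105·4 = 2506
P: 255·5 + 131·2 + 159·5 + 280·3 + 105·1 = 3277
T: 255·2 + 131·4 + 159·4 + 280·5 + 105·5 = 3595
Q: 255·3 + 131·1 + 159·3 + 280·1 + 105·2 = 1863
T has the highest Borda score (3595).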